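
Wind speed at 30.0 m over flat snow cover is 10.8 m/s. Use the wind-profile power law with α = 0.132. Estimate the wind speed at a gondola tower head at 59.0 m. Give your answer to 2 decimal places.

11.81 m/s

Power-law profile: V₂ = V₁ · (z₂/z₁)^α
V₂ = 10.8 × (59.0/30.0)^0.132 = 10.8 × (1.9667)^0.132
    = 10.8 × 1.0934 = 11.8085 m/s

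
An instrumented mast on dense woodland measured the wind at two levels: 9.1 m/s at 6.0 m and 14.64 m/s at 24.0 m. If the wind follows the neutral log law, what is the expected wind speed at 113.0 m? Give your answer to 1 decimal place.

20.8 m/s

Log law: V ∝ ln(z/z₀). From the pair, with r = V₁/V₂ = 0.62158,
ln z₀ = (ln z₁ − r·ln z₂)/(1 − r) = (1.7918 − 0.62158×3.1781)/0.37842 = -0.4854 → z₀ = 0.6155 m
V₃ = V₁ · ln(z₃/z₀)/ln(z₁/z₀) = 9.1 × 5.2128/2.2771 = 20.8315 m/s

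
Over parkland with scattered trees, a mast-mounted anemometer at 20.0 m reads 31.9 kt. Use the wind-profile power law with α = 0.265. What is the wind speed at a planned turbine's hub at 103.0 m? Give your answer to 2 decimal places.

Power-law profile: V₂ = V₁ · (z₂/z₁)^α
V₂ = 31.9 × (103.0/20.0)^0.265 = 31.9 × (5.1500)^0.265
    = 31.9 × 1.5439 = 49.2515 kt

49.25 kt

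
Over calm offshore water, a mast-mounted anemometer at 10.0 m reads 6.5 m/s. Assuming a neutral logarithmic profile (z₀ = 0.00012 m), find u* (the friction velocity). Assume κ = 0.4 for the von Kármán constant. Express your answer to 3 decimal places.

u* ≈ 0.229 m/s

Log law: V(z) = (u*/κ) · ln(z/z₀) ⇒ u* = κ · V / ln(z/z₀)
u* = 0.4 × 6.5 / ln(10.0/0.00012) = 0.4 × 6.5 / 11.3306
   = 2.6000 / 11.3306 = 0.2295 m/s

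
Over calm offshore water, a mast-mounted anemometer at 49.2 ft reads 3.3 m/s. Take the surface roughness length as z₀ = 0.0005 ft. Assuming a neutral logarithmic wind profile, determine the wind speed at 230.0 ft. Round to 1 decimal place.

Log law: V(z) ∝ ln(z/z₀), so V₂/V₁ = ln(z₂/z₀) / ln(z₁/z₀).
ln(230.0/0.0005) = 13.0390, ln(49.2/0.0005) = 11.4968
V₂ = 3.3 × 13.0390/11.4968 = 3.3 × 1.1341 = 3.7427 m/s

3.7 m/s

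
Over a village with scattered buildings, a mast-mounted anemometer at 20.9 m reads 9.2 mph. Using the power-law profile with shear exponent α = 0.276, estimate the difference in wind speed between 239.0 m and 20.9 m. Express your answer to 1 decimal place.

Power law: V₂ = V₁ · (z₂/z₁)^α = 9.2 × (11.4354)^0.276 = 18.0246 mph
ΔV = 18.0246 − 9.2 = 8.8246 mph

8.8 mph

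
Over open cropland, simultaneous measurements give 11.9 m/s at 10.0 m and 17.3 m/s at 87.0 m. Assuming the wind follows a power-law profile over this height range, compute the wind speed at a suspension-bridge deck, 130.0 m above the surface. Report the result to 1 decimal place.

First find α: α = ln(V₂/V₁)/ln(z₂/z₁) = ln(17.3/11.9)/ln(87.0/10.0) = 0.37417/2.16332 = 0.1730
Extrapolate from 87.0 m to 130.0 m: V₃ = 17.3 × (130.0/87.0)^0.1730 = 17.3 × 1.0719 = 18.5445 m/s

18.5 m/s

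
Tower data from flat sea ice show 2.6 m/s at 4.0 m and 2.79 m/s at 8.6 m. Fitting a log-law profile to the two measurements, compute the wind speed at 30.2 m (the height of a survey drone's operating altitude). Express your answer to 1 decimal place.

3.1 m/s

Log law: V ∝ ln(z/z₀). From the pair, with r = V₁/V₂ = 0.93190,
ln z₀ = (ln z₁ − r·ln z₂)/(1 − r) = (1.3863 − 0.93190×2.1518)/0.06810 = -9.0885 → z₀ = 0.0001130 m
V₃ = V₁ · ln(z₃/z₀)/ln(z₁/z₀) = 2.6 × 12.4964/10.4748 = 3.1018 m/s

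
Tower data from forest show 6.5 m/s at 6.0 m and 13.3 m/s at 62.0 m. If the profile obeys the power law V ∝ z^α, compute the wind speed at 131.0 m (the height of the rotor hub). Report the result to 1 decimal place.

First find α: α = ln(V₂/V₁)/ln(z₂/z₁) = ln(13.3/6.5)/ln(62.0/6.0) = 0.71596/2.33537 = 0.3066
Extrapolate from 62.0 m to 131.0 m: V₃ = 13.3 × (131.0/62.0)^0.3066 = 13.3 × 1.2578 = 16.7283 m/s

16.7 m/s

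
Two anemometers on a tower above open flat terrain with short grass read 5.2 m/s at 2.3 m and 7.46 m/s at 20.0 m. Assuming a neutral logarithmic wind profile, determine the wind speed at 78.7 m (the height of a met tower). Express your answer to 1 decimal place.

8.9 m/s

Log law: V ∝ ln(z/z₀). From the pair, with r = V₁/V₂ = 0.69705,
ln z₀ = (ln z₁ − r·ln z₂)/(1 − r) = (0.8329 − 0.69705×2.9957)/0.30295 = -4.1435 → z₀ = 0.01587 m
V₃ = V₁ · ln(z₃/z₀)/ln(z₁/z₀) = 5.2 × 8.5091/4.9764 = 8.8915 m/s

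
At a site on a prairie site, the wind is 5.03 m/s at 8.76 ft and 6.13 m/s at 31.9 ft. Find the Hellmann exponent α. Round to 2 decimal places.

α ≈ 0.15

Power law: V₂/V₁ = (z₂/z₁)^α ⇒ α = ln(V₂/V₁) / ln(z₂/z₁)
α = ln(6.13/5.03) / ln(31.9/8.76) = ln(1.2187) / ln(3.6416)
  = 0.19777 / 1.29241 = 0.15303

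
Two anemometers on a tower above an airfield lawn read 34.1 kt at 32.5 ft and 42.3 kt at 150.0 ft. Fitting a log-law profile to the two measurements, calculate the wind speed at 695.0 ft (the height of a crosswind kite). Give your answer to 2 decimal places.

Log law: V ∝ ln(z/z₀). From the pair, with r = V₁/V₂ = 0.80615,
ln z₀ = (ln z₁ − r·ln z₂)/(1 − r) = (3.4812 − 0.80615×5.0106)/0.19385 = -2.8788 → z₀ = 0.05620 ft
V₃ = V₁ · ln(z₃/z₀)/ln(z₁/z₀) = 34.1 × 9.4227/6.3600 = 50.5208 kt

50.52 kt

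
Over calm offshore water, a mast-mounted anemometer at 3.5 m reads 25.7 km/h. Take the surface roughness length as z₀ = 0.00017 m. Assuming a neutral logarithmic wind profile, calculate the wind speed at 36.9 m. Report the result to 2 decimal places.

Log law: V(z) ∝ ln(z/z₀), so V₂/V₁ = ln(z₂/z₀) / ln(z₁/z₀).
ln(36.9/0.00017) = 12.2879, ln(3.5/0.00017) = 9.9325
V₂ = 25.7 × 12.2879/9.9325 = 25.7 × 1.2371 = 31.7947 km/h

31.79 km/h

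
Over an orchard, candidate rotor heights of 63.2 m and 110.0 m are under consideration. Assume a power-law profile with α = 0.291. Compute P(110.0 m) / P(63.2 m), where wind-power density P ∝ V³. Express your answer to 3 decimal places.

1.622

Speed ratio: V_B/V_A = (z_B/z_A)^α = (110.0/63.2)^0.291 = (1.7405)^0.291 = 1.17500
Power-density ratio: P_B/P_A = (V_B/V_A)³ = (1.17500)³ = 1.62222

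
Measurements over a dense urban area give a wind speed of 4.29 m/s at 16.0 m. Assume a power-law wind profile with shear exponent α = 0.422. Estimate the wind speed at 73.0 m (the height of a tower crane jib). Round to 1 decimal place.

Power-law profile: V₂ = V₁ · (z₂/z₁)^α
V₂ = 4.29 × (73.0/16.0)^0.422 = 4.29 × (4.5625)^0.422
    = 4.29 × 1.8975 = 8.1403 m/s

8.1 m/s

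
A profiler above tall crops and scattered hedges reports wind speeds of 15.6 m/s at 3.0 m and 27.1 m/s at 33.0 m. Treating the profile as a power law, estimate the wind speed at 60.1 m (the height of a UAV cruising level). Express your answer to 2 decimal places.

31.11 m/s

First find α: α = ln(V₂/V₁)/ln(z₂/z₁) = ln(27.1/15.6)/ln(33.0/3.0) = 0.55226/2.39790 = 0.2303
Extrapolate from 33.0 m to 60.1 m: V₃ = 27.1 × (60.1/33.0)^0.2303 = 27.1 × 1.1481 = 31.1124 m/s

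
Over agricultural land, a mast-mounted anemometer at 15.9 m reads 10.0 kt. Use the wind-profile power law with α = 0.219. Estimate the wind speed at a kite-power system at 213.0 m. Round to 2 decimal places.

Power-law profile: V₂ = V₁ · (z₂/z₁)^α
V₂ = 10.0 × (213.0/15.9)^0.219 = 10.0 × (13.3962)^0.219
    = 10.0 × 1.7653 = 17.6526 kt

17.65 kt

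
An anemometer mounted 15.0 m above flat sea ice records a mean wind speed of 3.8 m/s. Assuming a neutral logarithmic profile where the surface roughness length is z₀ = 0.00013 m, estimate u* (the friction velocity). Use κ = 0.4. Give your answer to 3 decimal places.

u* ≈ 0.130 m/s

Log law: V(z) = (u*/κ) · ln(z/z₀) ⇒ u* = κ · V / ln(z/z₀)
u* = 0.4 × 3.8 / ln(15.0/0.00013) = 0.4 × 3.8 / 11.6560
   = 1.5200 / 11.6560 = 0.1304 m/s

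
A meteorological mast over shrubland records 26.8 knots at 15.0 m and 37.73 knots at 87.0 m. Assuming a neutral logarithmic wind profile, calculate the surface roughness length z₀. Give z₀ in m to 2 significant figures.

z₀ ≈ 0.20 m

Log law: V(z) ∝ ln(z/z₀). With r = V₁/V₂ = 26.8/37.73 = 0.71031,
r · ln(z₂/z₀) = ln(z₁/z₀) ⇒ ln z₀ = (ln z₁ − r·ln z₂)/(1 − r)
ln z₀ = (2.70805 − 0.71031×4.46591) / 0.28969 = -1.6022
z₀ = exp(-1.6022) = 0.2015 m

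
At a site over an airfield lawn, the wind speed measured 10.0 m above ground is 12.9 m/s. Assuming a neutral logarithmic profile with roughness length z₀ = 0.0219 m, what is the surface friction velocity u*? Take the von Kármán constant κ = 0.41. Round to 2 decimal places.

u* ≈ 0.86 m/s

Log law: V(z) = (u*/κ) · ln(z/z₀) ⇒ u* = κ · V / ln(z/z₀)
u* = 0.41 × 12.9 / ln(10.0/0.0219) = 0.41 × 12.9 / 6.1239
   = 5.2890 / 6.1239 = 0.8637 m/s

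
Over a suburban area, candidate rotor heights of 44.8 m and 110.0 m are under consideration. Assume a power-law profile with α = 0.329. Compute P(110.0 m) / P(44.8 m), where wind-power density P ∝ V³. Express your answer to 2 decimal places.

Speed ratio: V_B/V_A = (z_B/z_A)^α = (110.0/44.8)^0.329 = (2.4554)^0.329 = 1.34384
Power-density ratio: P_B/P_A = (V_B/V_A)³ = (1.34384)³ = 2.42685

2.43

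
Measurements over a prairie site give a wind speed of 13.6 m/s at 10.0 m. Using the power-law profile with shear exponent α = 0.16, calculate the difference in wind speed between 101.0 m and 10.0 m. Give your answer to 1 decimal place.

Power law: V₂ = V₁ · (z₂/z₁)^α = 13.6 × (10.1000)^0.16 = 19.6893 m/s
ΔV = 19.6893 − 13.6 = 6.0893 m/s

6.1 m/s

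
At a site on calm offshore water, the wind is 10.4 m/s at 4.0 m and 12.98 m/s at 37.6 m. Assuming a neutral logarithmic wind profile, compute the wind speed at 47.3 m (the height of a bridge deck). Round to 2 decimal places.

Log law: V ∝ ln(z/z₀). From the pair, with r = V₁/V₂ = 0.80123,
ln z₀ = (ln z₁ − r·ln z₂)/(1 − r) = (1.3863 − 0.80123×3.6270)/0.19877 = -7.6460 → z₀ = 0.0004779 m
V₃ = V₁ · ln(z₃/z₀)/ln(z₁/z₀) = 10.4 × 11.5025/9.0323 = 13.2443 m/s

13.24 m/s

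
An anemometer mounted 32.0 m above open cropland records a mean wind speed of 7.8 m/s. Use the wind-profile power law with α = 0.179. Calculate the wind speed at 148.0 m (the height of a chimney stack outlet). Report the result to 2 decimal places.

10.26 m/s

Power-law profile: V₂ = V₁ · (z₂/z₁)^α
V₂ = 7.8 × (148.0/32.0)^0.179 = 7.8 × (4.6250)^0.179
    = 7.8 × 1.3154 = 10.2601 m/s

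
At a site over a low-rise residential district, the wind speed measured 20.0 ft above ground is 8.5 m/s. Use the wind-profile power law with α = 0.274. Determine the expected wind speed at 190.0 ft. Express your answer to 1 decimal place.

15.8 m/s

Power-law profile: V₂ = V₁ · (z₂/z₁)^α
V₂ = 8.5 × (190.0/20.0)^0.274 = 8.5 × (9.5000)^0.274
    = 8.5 × 1.8531 = 15.7513 m/s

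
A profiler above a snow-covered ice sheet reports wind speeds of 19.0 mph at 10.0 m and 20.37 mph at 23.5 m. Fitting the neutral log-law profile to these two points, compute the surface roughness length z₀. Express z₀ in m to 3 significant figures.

z₀ ≈ 0.0000714 m

Log law: V(z) ∝ ln(z/z₀). With r = V₁/V₂ = 19.0/20.37 = 0.93274,
r · ln(z₂/z₀) = ln(z₁/z₀) ⇒ ln z₀ = (ln z₁ − r·ln z₂)/(1 − r)
ln z₀ = (2.30259 − 0.93274×3.15700) / 0.06726 = -9.5470
z₀ = exp(-9.5470) = 0.00007142 m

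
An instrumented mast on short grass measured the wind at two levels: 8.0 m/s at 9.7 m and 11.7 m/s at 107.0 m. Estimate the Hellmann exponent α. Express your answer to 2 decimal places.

Power law: V₂/V₁ = (z₂/z₁)^α ⇒ α = ln(V₂/V₁) / ln(z₂/z₁)
α = ln(11.7/8.0) / ln(107.0/9.7) = ln(1.4625) / ln(11.0309)
  = 0.38015 / 2.40070 = 0.15835

α ≈ 0.16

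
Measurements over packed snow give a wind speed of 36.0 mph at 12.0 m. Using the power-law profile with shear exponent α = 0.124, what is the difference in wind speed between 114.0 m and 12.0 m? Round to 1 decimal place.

Power law: V₂ = V₁ · (z₂/z₁)^α = 36.0 × (9.5000)^0.124 = 47.5927 mph
ΔV = 47.5927 − 36.0 = 11.5927 mph

11.6 mph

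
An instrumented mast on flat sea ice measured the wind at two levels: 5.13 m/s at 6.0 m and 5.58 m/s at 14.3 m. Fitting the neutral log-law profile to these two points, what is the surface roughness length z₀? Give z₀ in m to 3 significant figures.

Log law: V(z) ∝ ln(z/z₀). With r = V₁/V₂ = 5.13/5.58 = 0.91935,
r · ln(z₂/z₀) = ln(z₁/z₀) ⇒ ln z₀ = (ln z₁ − r·ln z₂)/(1 − r)
ln z₀ = (1.79176 − 0.91935×2.66026) / 0.08065 = -8.1091
z₀ = exp(-8.1091) = 0.0003008 m

z₀ ≈ 0.000301 m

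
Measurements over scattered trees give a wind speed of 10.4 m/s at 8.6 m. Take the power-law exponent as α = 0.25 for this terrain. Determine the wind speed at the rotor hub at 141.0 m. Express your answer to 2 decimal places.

20.93 m/s

Power-law profile: V₂ = V₁ · (z₂/z₁)^α
V₂ = 10.4 × (141.0/8.6)^0.25 = 10.4 × (16.3953)^0.25
    = 10.4 × 2.0122 = 20.9273 m/s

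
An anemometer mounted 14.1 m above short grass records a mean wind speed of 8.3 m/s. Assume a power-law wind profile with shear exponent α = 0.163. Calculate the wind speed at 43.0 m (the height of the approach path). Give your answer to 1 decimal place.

Power-law profile: V₂ = V₁ · (z₂/z₁)^α
V₂ = 8.3 × (43.0/14.1)^0.163 = 8.3 × (3.0496)^0.163
    = 8.3 × 1.1993 = 9.9543 m/s

10.0 m/s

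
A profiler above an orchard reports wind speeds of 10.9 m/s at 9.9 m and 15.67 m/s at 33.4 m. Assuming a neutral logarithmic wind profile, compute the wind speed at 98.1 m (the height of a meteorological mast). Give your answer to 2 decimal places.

Log law: V ∝ ln(z/z₀). From the pair, with r = V₁/V₂ = 0.69560,
ln z₀ = (ln z₁ − r·ln z₂)/(1 − r) = (2.2925 − 0.69560×3.5086)/0.30440 = -0.4862 → z₀ = 0.6150 m
V₃ = V₁ · ln(z₃/z₀)/ln(z₁/z₀) = 10.9 × 5.0722/2.7787 = 19.8964 m/s

19.90 m/s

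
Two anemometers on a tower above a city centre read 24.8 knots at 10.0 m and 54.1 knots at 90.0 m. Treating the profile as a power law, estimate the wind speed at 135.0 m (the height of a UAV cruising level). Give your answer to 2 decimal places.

First find α: α = ln(V₂/V₁)/ln(z₂/z₁) = ln(54.1/24.8)/ln(90.0/10.0) = 0.77999/2.19722 = 0.3550
Extrapolate from 90.0 m to 135.0 m: V₃ = 54.1 × (135.0/90.0)^0.3550 = 54.1 × 1.1548 = 62.4752 knots

62.48 knots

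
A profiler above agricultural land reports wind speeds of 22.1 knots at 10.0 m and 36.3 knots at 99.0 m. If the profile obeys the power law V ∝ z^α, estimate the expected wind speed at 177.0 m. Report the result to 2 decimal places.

41.16 knots

First find α: α = ln(V₂/V₁)/ln(z₂/z₁) = ln(36.3/22.1)/ln(99.0/10.0) = 0.49624/2.29253 = 0.2165
Extrapolate from 99.0 m to 177.0 m: V₃ = 36.3 × (177.0/99.0)^0.2165 = 36.3 × 1.1340 = 41.1649 knots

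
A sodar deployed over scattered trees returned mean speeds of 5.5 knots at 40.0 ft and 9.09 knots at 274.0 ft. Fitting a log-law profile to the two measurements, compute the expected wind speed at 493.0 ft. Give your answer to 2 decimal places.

10.19 knots

Log law: V ∝ ln(z/z₀). From the pair, with r = V₁/V₂ = 0.60506,
ln z₀ = (ln z₁ − r·ln z₂)/(1 − r) = (3.6889 − 0.60506×5.6131)/0.39494 = 0.7409 → z₀ = 2.098 ft
V₃ = V₁ · ln(z₃/z₀)/ln(z₁/z₀) = 5.5 × 5.4596/2.9480 = 10.1859 knots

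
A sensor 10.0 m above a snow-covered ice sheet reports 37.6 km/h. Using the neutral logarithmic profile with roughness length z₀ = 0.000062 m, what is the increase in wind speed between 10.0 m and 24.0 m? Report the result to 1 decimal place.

2.7 km/h

Log law: V₂ = V₁ · ln(z₂/z₀)/ln(z₁/z₀) = 37.6 × 12.8664/11.9910 = 40.3452 km/h
ΔV = 40.3452 − 37.6 = 2.7452 km/h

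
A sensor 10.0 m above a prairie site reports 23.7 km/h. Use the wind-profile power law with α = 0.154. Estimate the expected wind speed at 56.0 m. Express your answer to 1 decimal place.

30.9 km/h

Power-law profile: V₂ = V₁ · (z₂/z₁)^α
V₂ = 23.7 × (56.0/10.0)^0.154 = 23.7 × (5.6000)^0.154
    = 23.7 × 1.3038 = 30.9008 km/h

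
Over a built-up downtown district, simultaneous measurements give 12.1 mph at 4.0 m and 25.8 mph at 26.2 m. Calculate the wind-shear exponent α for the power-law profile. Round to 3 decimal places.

Power law: V₂/V₁ = (z₂/z₁)^α ⇒ α = ln(V₂/V₁) / ln(z₂/z₁)
α = ln(25.8/12.1) / ln(26.2/4.0) = ln(2.1322) / ln(6.5500)
  = 0.75717 / 1.87947 = 0.40286

α ≈ 0.403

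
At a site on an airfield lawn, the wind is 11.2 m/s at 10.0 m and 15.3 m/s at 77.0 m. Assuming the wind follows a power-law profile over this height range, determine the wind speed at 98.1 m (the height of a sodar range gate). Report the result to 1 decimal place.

15.9 m/s

First find α: α = ln(V₂/V₁)/ln(z₂/z₁) = ln(15.3/11.2)/ln(77.0/10.0) = 0.31194/2.04122 = 0.1528
Extrapolate from 77.0 m to 98.1 m: V₃ = 15.3 × (98.1/77.0)^0.1528 = 15.3 × 1.0377 = 15.8769 m/s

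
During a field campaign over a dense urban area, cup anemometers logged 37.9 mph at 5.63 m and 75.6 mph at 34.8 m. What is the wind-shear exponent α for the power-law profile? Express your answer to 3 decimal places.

Power law: V₂/V₁ = (z₂/z₁)^α ⇒ α = ln(V₂/V₁) / ln(z₂/z₁)
α = ln(75.6/37.9) / ln(34.8/5.63) = ln(1.9947) / ln(6.1812)
  = 0.69051 / 1.82151 = 0.37908

α ≈ 0.379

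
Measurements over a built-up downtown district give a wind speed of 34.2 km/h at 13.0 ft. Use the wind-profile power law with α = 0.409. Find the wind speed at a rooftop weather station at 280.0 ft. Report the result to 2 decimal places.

Power-law profile: V₂ = V₁ · (z₂/z₁)^α
V₂ = 34.2 × (280.0/13.0)^0.409 = 34.2 × (21.5385)^0.409
    = 34.2 × 3.5098 = 120.0358 km/h

120.04 km/h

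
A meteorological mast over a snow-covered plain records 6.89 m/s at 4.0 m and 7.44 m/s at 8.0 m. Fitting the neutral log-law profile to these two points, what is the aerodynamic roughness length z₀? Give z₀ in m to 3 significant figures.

Log law: V(z) ∝ ln(z/z₀). With r = V₁/V₂ = 6.89/7.44 = 0.92608,
r · ln(z₂/z₀) = ln(z₁/z₀) ⇒ ln z₀ = (ln z₁ − r·ln z₂)/(1 − r)
ln z₀ = (1.38629 − 0.92608×2.07944) / 0.07392 = -7.2969
z₀ = exp(-7.2969) = 0.0006776 m

z₀ ≈ 0.000678 m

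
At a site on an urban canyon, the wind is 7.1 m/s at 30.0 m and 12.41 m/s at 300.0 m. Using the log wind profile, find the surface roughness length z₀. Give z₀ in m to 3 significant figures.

Log law: V(z) ∝ ln(z/z₀). With r = V₁/V₂ = 7.1/12.41 = 0.57212,
r · ln(z₂/z₀) = ln(z₁/z₀) ⇒ ln z₀ = (ln z₁ − r·ln z₂)/(1 − r)
ln z₀ = (3.40120 − 0.57212×5.70378) / 0.42788 = 0.3224
z₀ = exp(0.3224) = 1.380 m

z₀ ≈ 1.38 m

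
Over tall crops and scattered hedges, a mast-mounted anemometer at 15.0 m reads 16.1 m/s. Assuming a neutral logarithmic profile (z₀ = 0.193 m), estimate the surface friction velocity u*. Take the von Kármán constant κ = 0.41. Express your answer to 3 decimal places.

Log law: V(z) = (u*/κ) · ln(z/z₀) ⇒ u* = κ · V / ln(z/z₀)
u* = 0.41 × 16.1 / ln(15.0/0.193) = 0.41 × 16.1 / 4.3531
   = 6.6010 / 4.3531 = 1.5164 m/s

u* ≈ 1.516 m/s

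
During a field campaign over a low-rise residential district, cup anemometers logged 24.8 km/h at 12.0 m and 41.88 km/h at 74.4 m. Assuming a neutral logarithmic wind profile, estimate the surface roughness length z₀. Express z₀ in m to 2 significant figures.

Log law: V(z) ∝ ln(z/z₀). With r = V₁/V₂ = 24.8/41.88 = 0.59217,
r · ln(z₂/z₀) = ln(z₁/z₀) ⇒ ln z₀ = (ln z₁ − r·ln z₂)/(1 − r)
ln z₀ = (2.48491 − 0.59217×4.30946) / 0.40783 = -0.1643
z₀ = exp(-0.1643) = 0.8485 m

z₀ ≈ 0.85 m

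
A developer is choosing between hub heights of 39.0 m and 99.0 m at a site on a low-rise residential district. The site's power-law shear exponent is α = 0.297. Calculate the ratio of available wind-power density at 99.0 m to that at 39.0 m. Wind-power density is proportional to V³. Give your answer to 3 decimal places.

Speed ratio: V_B/V_A = (z_B/z_A)^α = (99.0/39.0)^0.297 = (2.5385)^0.297 = 1.31873
Power-density ratio: P_B/P_A = (V_B/V_A)³ = (1.31873)³ = 2.29336

2.293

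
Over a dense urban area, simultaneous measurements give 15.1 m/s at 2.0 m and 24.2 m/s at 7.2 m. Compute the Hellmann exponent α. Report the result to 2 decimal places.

Power law: V₂/V₁ = (z₂/z₁)^α ⇒ α = ln(V₂/V₁) / ln(z₂/z₁)
α = ln(24.2/15.1) / ln(7.2/2.0) = ln(1.6026) / ln(3.6000)
  = 0.47166 / 1.28093 = 0.36821

α ≈ 0.37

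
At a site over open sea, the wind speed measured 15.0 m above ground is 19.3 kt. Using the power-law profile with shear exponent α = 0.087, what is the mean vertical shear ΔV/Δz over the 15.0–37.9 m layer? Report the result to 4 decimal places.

0.0708 kt/m

Power law: V₂ = V₁ · (z₂/z₁)^α = 19.3 × (2.5267)^0.087 = 20.9208 kt
ΔV/Δz = (20.9208 − 19.3)/(37.9 − 15.0) = 1.6208/22.9000 = 0.07078 kt/m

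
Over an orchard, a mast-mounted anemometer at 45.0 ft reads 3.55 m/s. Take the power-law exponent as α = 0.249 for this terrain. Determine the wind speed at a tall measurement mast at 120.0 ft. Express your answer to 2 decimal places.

Power-law profile: V₂ = V₁ · (z₂/z₁)^α
V₂ = 3.55 × (120.0/45.0)^0.249 = 3.55 × (2.6667)^0.249
    = 3.55 × 1.2766 = 4.5320 m/s

4.53 m/s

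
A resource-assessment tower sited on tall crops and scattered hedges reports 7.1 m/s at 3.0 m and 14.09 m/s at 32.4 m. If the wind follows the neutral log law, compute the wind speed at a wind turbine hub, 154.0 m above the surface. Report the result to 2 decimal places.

18.67 m/s

Log law: V ∝ ln(z/z₀). From the pair, with r = V₁/V₂ = 0.50390,
ln z₀ = (ln z₁ − r·ln z₂)/(1 − r) = (1.0986 − 0.50390×3.4782)/0.49610 = -1.3184 → z₀ = 0.2676 m
V₃ = V₁ · ln(z₃/z₀)/ln(z₁/z₀) = 7.1 × 6.3553/2.4170 = 18.6690 m/s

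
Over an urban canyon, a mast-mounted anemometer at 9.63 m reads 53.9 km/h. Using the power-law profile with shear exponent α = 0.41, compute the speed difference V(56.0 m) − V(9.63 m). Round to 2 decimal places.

Power law: V₂ = V₁ · (z₂/z₁)^α = 53.9 × (5.8152)^0.41 = 110.9326 km/h
ΔV = 110.9326 − 53.9 = 57.0326 km/h

57.03 km/h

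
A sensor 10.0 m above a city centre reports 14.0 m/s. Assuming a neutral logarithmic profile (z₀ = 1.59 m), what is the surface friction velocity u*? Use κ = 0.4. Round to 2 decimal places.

u* ≈ 3.05 m/s

Log law: V(z) = (u*/κ) · ln(z/z₀) ⇒ u* = κ · V / ln(z/z₀)
u* = 0.4 × 14.0 / ln(10.0/1.59) = 0.4 × 14.0 / 1.8389
   = 5.6000 / 1.8389 = 3.0454 m/s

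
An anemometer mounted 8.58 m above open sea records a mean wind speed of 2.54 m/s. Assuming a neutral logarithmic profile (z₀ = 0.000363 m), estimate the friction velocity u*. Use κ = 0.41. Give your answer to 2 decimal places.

u* ≈ 0.10 m/s

Log law: V(z) = (u*/κ) · ln(z/z₀) ⇒ u* = κ · V / ln(z/z₀)
u* = 0.41 × 2.54 / ln(8.58/0.000363) = 0.41 × 2.54 / 10.0705
   = 1.0414 / 10.0705 = 0.1034 m/s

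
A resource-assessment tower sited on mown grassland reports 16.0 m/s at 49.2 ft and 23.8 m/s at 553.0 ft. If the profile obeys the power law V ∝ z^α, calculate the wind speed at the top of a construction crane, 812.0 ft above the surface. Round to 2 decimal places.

25.35 m/s

First find α: α = ln(V₂/V₁)/ln(z₂/z₁) = ln(23.8/16.0)/ln(553.0/49.2) = 0.39710/2.41946 = 0.1641
Extrapolate from 553.0 ft to 812.0 ft: V₃ = 23.8 × (812.0/553.0)^0.1641 = 23.8 × 1.0651 = 25.3488 m/s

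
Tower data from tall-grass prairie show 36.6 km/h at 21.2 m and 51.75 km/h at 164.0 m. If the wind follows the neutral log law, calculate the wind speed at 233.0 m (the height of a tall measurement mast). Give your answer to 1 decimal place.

Log law: V ∝ ln(z/z₀). From the pair, with r = V₁/V₂ = 0.70725,
ln z₀ = (ln z₁ − r·ln z₂)/(1 − r) = (3.0540 − 0.70725×5.0999)/0.29275 = -1.8885 → z₀ = 0.1513 m
V₃ = V₁ · ln(z₃/z₀)/ln(z₁/z₀) = 36.6 × 7.3395/4.9425 = 54.3505 km/h

54.4 km/h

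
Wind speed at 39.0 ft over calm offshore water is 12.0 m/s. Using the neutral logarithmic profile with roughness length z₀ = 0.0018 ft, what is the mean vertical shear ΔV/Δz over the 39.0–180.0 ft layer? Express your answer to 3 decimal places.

Log law: V₂ = V₁ · ln(z₂/z₀)/ln(z₁/z₀) = 12.0 × 11.5129/9.9835 = 13.8383 m/s
ΔV/Δz = (13.8383 − 12.0)/(180.0 − 39.0) = 1.8383/141.0000 = 0.01304 m/s/ft

0.013 m/s/ft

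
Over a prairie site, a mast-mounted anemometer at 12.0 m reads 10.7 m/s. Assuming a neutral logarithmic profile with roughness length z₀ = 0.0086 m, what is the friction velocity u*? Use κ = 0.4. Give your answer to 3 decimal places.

u* ≈ 0.591 m/s

Log law: V(z) = (u*/κ) · ln(z/z₀) ⇒ u* = κ · V / ln(z/z₀)
u* = 0.4 × 10.7 / ln(12.0/0.0086) = 0.4 × 10.7 / 7.2409
   = 4.2800 / 7.2409 = 0.5911 m/s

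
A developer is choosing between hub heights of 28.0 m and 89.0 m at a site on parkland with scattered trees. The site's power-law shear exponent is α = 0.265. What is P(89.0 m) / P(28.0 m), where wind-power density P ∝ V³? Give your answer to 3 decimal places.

2.508

Speed ratio: V_B/V_A = (z_B/z_A)^α = (89.0/28.0)^0.265 = (3.1786)^0.265 = 1.35860
Power-density ratio: P_B/P_A = (V_B/V_A)³ = (1.35860)³ = 2.50769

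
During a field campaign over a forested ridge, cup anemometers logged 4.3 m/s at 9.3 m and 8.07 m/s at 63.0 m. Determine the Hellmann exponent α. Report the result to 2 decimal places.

Power law: V₂/V₁ = (z₂/z₁)^α ⇒ α = ln(V₂/V₁) / ln(z₂/z₁)
α = ln(8.07/4.3) / ln(63.0/9.3) = ln(1.8767) / ln(6.7742)
  = 0.62954 / 1.91312 = 0.32906

α ≈ 0.33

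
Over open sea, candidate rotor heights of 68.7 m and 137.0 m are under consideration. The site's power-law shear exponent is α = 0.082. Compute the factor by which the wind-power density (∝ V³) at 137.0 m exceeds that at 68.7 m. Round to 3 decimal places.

1.185

Speed ratio: V_B/V_A = (z_B/z_A)^α = (137.0/68.7)^0.082 = (1.9942)^0.082 = 1.05823
Power-density ratio: P_B/P_A = (V_B/V_A)³ = (1.05823)³ = 1.18506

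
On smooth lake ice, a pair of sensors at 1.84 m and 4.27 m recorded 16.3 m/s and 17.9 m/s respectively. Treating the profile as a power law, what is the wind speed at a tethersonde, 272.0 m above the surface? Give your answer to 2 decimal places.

First find α: α = ln(V₂/V₁)/ln(z₂/z₁) = ln(17.9/16.3)/ln(4.27/1.84) = 0.09364/0.84185 = 0.1112
Extrapolate from 4.27 m to 272.0 m: V₃ = 17.9 × (272.0/4.27)^0.1112 = 17.9 × 1.5873 = 28.4132 m/s

28.41 m/s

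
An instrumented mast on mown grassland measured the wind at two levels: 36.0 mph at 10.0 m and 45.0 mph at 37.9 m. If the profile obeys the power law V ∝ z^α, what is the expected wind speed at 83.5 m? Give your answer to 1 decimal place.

First find α: α = ln(V₂/V₁)/ln(z₂/z₁) = ln(45.0/36.0)/ln(37.9/10.0) = 0.22314/1.33237 = 0.1675
Extrapolate from 37.9 m to 83.5 m: V₃ = 45.0 × (83.5/37.9)^0.1675 = 45.0 × 1.1414 = 51.3648 mph

51.4 mph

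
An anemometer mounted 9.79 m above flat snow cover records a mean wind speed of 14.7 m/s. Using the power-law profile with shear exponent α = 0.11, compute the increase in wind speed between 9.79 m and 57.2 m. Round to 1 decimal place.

Power law: V₂ = V₁ · (z₂/z₁)^α = 14.7 × (5.8427)^0.11 = 17.8503 m/s
ΔV = 17.8503 − 14.7 = 3.1503 m/s

3.2 m/s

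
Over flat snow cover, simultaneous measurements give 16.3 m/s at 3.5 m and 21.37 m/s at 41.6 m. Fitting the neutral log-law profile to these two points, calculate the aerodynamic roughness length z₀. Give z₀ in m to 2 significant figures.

Log law: V(z) ∝ ln(z/z₀). With r = V₁/V₂ = 16.3/21.37 = 0.76275,
r · ln(z₂/z₀) = ln(z₁/z₀) ⇒ ln z₀ = (ln z₁ − r·ln z₂)/(1 − r)
ln z₀ = (1.25276 − 0.76275×3.72810) / 0.23725 = -6.7054
z₀ = exp(-6.7054) = 0.001224 m

z₀ ≈ 0.0012 m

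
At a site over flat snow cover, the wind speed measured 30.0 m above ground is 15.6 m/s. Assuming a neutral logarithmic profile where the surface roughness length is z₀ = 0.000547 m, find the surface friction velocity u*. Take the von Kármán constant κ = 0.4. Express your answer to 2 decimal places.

Log law: V(z) = (u*/κ) · ln(z/z₀) ⇒ u* = κ · V / ln(z/z₀)
u* = 0.4 × 15.6 / ln(30.0/0.000547) = 0.4 × 15.6 / 10.9123
   = 6.2400 / 10.9123 = 0.5718 m/s

u* ≈ 0.57 m/s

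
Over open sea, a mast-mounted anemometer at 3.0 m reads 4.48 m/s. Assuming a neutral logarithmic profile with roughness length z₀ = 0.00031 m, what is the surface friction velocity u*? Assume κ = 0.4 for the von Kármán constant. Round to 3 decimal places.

Log law: V(z) = (u*/κ) · ln(z/z₀) ⇒ u* = κ · V / ln(z/z₀)
u* = 0.4 × 4.48 / ln(3.0/0.00031) = 0.4 × 4.48 / 9.1776
   = 1.7920 / 9.1776 = 0.1953 m/s

u* ≈ 0.195 m/s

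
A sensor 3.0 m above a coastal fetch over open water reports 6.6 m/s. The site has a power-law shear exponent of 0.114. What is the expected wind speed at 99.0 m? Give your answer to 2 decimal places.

9.83 m/s

Power-law profile: V₂ = V₁ · (z₂/z₁)^α
V₂ = 6.6 × (99.0/3.0)^0.114 = 6.6 × (33.0000)^0.114
    = 6.6 × 1.4897 = 9.8323 m/s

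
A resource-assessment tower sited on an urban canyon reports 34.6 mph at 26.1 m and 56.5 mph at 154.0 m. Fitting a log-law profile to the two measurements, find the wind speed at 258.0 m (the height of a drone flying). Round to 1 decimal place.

62.9 mph

Log law: V ∝ ln(z/z₀). From the pair, with r = V₁/V₂ = 0.61239,
ln z₀ = (ln z₁ − r·ln z₂)/(1 − r) = (3.2619 − 0.61239×5.0370)/0.38761 = 0.4576 → z₀ = 1.580 m
V₃ = V₁ · ln(z₃/z₀)/ln(z₁/z₀) = 34.6 × 5.0954/2.8044 = 62.8664 mph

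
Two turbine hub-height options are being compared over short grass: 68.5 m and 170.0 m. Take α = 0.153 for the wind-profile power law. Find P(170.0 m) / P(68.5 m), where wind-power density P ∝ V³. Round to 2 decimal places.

Speed ratio: V_B/V_A = (z_B/z_A)^α = (170.0/68.5)^0.153 = (2.4818)^0.153 = 1.14921
Power-density ratio: P_B/P_A = (V_B/V_A)³ = (1.14921)³ = 1.51773

1.52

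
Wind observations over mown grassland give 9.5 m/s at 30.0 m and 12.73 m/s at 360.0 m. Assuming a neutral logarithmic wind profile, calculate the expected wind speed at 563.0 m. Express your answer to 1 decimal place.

Log law: V ∝ ln(z/z₀). From the pair, with r = V₁/V₂ = 0.74627,
ln z₀ = (ln z₁ − r·ln z₂)/(1 − r) = (3.4012 − 0.74627×5.8861)/0.25373 = -3.9074 → z₀ = 0.02009 m
V₃ = V₁ · ln(z₃/z₀)/ln(z₁/z₀) = 9.5 × 10.2406/7.3085 = 13.3113 m/s

13.3 m/s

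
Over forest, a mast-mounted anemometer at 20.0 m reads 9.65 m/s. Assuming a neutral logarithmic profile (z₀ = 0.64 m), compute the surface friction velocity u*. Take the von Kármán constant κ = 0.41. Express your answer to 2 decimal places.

Log law: V(z) = (u*/κ) · ln(z/z₀) ⇒ u* = κ · V / ln(z/z₀)
u* = 0.41 × 9.65 / ln(20.0/0.64) = 0.41 × 9.65 / 3.4420
   = 3.9565 / 3.4420 = 1.1495 m/s

u* ≈ 1.15 m/s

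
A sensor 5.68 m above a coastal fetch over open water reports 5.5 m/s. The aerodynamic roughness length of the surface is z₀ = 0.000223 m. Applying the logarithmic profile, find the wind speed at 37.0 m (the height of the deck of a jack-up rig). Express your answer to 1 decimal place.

Log law: V(z) ∝ ln(z/z₀), so V₂/V₁ = ln(z₂/z₀) / ln(z₁/z₀).
ln(37.0/0.000223) = 12.0193, ln(5.68/0.000223) = 10.1453
V₂ = 5.5 × 12.0193/10.1453 = 5.5 × 1.1847 = 6.5159 m/s

6.5 m/s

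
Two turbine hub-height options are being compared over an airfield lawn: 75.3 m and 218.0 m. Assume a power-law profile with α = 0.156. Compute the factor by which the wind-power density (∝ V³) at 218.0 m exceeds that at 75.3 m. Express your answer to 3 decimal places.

1.645

Speed ratio: V_B/V_A = (z_B/z_A)^α = (218.0/75.3)^0.156 = (2.8951)^0.156 = 1.18037
Power-density ratio: P_B/P_A = (V_B/V_A)³ = (1.18037)³ = 1.64459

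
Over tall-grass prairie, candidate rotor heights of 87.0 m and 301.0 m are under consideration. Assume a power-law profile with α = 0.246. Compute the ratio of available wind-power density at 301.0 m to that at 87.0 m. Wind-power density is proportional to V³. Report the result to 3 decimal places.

Speed ratio: V_B/V_A = (z_B/z_A)^α = (301.0/87.0)^0.246 = (3.4598)^0.246 = 1.35708
Power-density ratio: P_B/P_A = (V_B/V_A)³ = (1.35708)³ = 2.49929

2.499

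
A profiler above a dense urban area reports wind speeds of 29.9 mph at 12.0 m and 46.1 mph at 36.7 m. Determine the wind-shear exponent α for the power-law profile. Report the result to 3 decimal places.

Power law: V₂/V₁ = (z₂/z₁)^α ⇒ α = ln(V₂/V₁) / ln(z₂/z₁)
α = ln(46.1/29.9) / ln(36.7/12.0) = ln(1.5418) / ln(3.0583)
  = 0.43295 / 1.11787 = 0.38730

α ≈ 0.387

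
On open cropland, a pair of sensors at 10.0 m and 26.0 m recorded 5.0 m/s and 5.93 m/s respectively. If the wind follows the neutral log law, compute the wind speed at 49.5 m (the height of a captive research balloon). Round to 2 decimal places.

6.56 m/s

Log law: V ∝ ln(z/z₀). From the pair, with r = V₁/V₂ = 0.84317,
ln z₀ = (ln z₁ − r·ln z₂)/(1 − r) = (2.3026 − 0.84317×3.2581)/0.15683 = -2.8346 → z₀ = 0.05874 m
V₃ = V₁ · ln(z₃/z₀)/ln(z₁/z₀) = 5.0 × 6.7365/5.1372 = 6.5567 m/s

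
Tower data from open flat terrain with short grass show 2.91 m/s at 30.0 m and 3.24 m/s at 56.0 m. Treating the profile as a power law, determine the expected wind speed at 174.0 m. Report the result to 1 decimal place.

First find α: α = ln(V₂/V₁)/ln(z₂/z₁) = ln(3.24/2.91)/ln(56.0/30.0) = 0.10742/0.62415 = 0.1721
Extrapolate from 56.0 m to 174.0 m: V₃ = 3.24 × (174.0/56.0)^0.1721 = 3.24 × 1.2155 = 3.9381 m/s

3.9 m/s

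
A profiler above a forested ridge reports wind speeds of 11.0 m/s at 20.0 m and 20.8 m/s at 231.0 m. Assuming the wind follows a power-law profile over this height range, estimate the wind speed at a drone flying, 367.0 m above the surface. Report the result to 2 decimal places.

First find α: α = ln(V₂/V₁)/ln(z₂/z₁) = ln(20.8/11.0)/ln(231.0/20.0) = 0.63706/2.44669 = 0.2604
Extrapolate from 231.0 m to 367.0 m: V₃ = 20.8 × (367.0/231.0)^0.2604 = 20.8 × 1.1281 = 23.4646 m/s

23.46 m/s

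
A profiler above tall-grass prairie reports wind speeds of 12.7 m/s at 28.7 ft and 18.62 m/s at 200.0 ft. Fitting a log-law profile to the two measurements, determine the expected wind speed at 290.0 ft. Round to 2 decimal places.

19.75 m/s

Log law: V ∝ ln(z/z₀). From the pair, with r = V₁/V₂ = 0.68206,
ln z₀ = (ln z₁ − r·ln z₂)/(1 − r) = (3.3569 − 0.68206×5.2983)/0.31794 = -0.8080 → z₀ = 0.4458 ft
V₃ = V₁ · ln(z₃/z₀)/ln(z₁/z₀) = 12.7 × 6.4779/4.1649 = 19.7530 m/s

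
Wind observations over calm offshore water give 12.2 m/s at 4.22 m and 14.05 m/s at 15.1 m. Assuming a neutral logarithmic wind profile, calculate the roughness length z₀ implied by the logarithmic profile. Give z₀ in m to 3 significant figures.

Log law: V(z) ∝ ln(z/z₀). With r = V₁/V₂ = 12.2/14.05 = 0.86833,
r · ln(z₂/z₀) = ln(z₁/z₀) ⇒ ln z₀ = (ln z₁ − r·ln z₂)/(1 − r)
ln z₀ = (1.43984 − 0.86833×2.71469) / 0.13167 = -6.9673
z₀ = exp(-6.9673) = 0.0009421 m

z₀ ≈ 0.000942 m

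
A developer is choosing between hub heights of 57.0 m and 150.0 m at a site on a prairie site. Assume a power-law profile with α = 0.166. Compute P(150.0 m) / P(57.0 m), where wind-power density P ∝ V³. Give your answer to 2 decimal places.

1.62

Speed ratio: V_B/V_A = (z_B/z_A)^α = (150.0/57.0)^0.166 = (2.6316)^0.166 = 1.17424
Power-density ratio: P_B/P_A = (V_B/V_A)³ = (1.17424)³ = 1.61908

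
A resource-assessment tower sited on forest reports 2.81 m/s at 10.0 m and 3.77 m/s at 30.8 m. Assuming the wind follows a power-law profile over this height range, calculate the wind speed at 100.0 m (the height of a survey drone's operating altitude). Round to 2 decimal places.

First find α: α = ln(V₂/V₁)/ln(z₂/z₁) = ln(3.77/2.81)/ln(30.8/10.0) = 0.29389/1.12493 = 0.2613
Extrapolate from 30.8 m to 100.0 m: V₃ = 3.77 × (100.0/30.8)^0.2613 = 3.77 × 1.3602 = 5.1281 m/s

5.13 m/s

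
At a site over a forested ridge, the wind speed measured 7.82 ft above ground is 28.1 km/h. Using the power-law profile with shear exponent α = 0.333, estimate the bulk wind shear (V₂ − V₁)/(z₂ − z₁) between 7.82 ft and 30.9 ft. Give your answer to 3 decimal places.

Power law: V₂ = V₁ · (z₂/z₁)^α = 28.1 × (3.9514)^0.333 = 44.4043 km/h
ΔV/Δz = (44.4043 − 28.1)/(30.9 − 7.82) = 16.3043/23.0800 = 0.70642 km/h/ft

0.706 km/h/ft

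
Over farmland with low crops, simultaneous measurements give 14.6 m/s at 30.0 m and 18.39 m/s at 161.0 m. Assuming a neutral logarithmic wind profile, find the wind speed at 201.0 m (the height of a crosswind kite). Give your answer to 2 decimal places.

Log law: V ∝ ln(z/z₀). From the pair, with r = V₁/V₂ = 0.79391,
ln z₀ = (ln z₁ − r·ln z₂)/(1 − r) = (3.4012 − 0.79391×5.0814)/0.20609 = -3.0714 → z₀ = 0.04636 m
V₃ = V₁ · ln(z₃/z₀)/ln(z₁/z₀) = 14.6 × 8.3747/6.4726 = 18.8905 m/s

18.89 m/s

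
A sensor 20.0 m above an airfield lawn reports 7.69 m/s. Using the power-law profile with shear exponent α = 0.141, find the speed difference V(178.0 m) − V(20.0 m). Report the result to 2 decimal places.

Power law: V₂ = V₁ · (z₂/z₁)^α = 7.69 × (8.9000)^0.141 = 10.4662 m/s
ΔV = 10.4662 − 7.69 = 2.7762 m/s

2.78 m/s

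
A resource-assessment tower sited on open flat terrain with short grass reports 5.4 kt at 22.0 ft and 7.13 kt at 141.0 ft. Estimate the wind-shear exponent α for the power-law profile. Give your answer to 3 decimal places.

α ≈ 0.150

Power law: V₂/V₁ = (z₂/z₁)^α ⇒ α = ln(V₂/V₁) / ln(z₂/z₁)
α = ln(7.13/5.4) / ln(141.0/22.0) = ln(1.3204) / ln(6.4091)
  = 0.27791 / 1.85772 = 0.14960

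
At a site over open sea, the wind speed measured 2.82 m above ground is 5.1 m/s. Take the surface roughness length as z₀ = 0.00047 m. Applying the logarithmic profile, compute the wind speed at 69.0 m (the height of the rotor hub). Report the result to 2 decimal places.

6.97 m/s

Log law: V(z) ∝ ln(z/z₀), so V₂/V₁ = ln(z₂/z₀) / ln(z₁/z₀).
ln(69.0/0.00047) = 11.8969, ln(2.82/0.00047) = 8.6995
V₂ = 5.1 × 11.8969/8.6995 = 5.1 × 1.3675 = 6.9744 m/s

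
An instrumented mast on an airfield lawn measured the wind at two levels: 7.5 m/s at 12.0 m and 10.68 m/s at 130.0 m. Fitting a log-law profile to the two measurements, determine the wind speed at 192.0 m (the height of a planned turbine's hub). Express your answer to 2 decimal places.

11.20 m/s

Log law: V ∝ ln(z/z₀). From the pair, with r = V₁/V₂ = 0.70225,
ln z₀ = (ln z₁ − r·ln z₂)/(1 − r) = (2.4849 − 0.70225×4.8675)/0.29775 = -3.1345 → z₀ = 0.04352 m
V₃ = V₁ · ln(z₃/z₀)/ln(z₁/z₀) = 7.5 × 8.3920/5.6194 = 11.2005 m/s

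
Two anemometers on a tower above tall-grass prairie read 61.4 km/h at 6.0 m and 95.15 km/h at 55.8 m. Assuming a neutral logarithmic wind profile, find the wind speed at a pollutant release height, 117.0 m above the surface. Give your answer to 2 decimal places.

Log law: V ∝ ln(z/z₀). From the pair, with r = V₁/V₂ = 0.64530,
ln z₀ = (ln z₁ − r·ln z₂)/(1 − r) = (1.7918 − 0.64530×4.0218)/0.35470 = -2.2652 → z₀ = 0.1038 m
V₃ = V₁ · ln(z₃/z₀)/ln(z₁/z₀) = 61.4 × 7.0274/4.0570 = 106.3555 km/h

106.36 km/h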